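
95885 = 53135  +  42750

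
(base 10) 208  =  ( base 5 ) 1313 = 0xd0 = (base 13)130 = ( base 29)75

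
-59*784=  - 46256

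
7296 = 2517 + 4779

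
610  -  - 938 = 1548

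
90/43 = 2 + 4/43= 2.09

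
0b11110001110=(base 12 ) 1152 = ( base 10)1934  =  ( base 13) b5a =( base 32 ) 1se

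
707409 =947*747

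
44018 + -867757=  - 823739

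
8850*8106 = 71738100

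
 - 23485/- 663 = 35 + 280/663  =  35.42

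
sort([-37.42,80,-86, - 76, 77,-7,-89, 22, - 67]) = [ - 89,-86 , -76, - 67,-37.42, - 7, 22, 77,80]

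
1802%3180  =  1802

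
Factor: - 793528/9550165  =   - 2^3*5^( - 1)*47^(-1)*40639^( - 1)*99191^1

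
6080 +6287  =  12367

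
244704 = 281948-37244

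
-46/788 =- 1 + 371/394 = -  0.06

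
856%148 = 116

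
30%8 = 6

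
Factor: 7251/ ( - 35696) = - 2^( - 4 )*3^1*23^( - 1 )*97^( - 1 )*2417^1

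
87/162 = 29/54 =0.54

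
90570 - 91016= - 446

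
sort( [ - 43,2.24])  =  [-43, 2.24 ] 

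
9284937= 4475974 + 4808963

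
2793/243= 11+40/81 = 11.49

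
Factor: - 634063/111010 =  - 2^( - 1)*5^( - 1)*17^ ( - 1) * 971^1 = - 971/170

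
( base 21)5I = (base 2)1111011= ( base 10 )123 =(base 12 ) a3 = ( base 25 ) 4n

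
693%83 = 29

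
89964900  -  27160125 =62804775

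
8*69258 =554064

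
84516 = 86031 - 1515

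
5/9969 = 5/9969 = 0.00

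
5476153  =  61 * 89773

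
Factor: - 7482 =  - 2^1*3^1 *29^1*43^1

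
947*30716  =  29088052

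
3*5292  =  15876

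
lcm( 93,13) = 1209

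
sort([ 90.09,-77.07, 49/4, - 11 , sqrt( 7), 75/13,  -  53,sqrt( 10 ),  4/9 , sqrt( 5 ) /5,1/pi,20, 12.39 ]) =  [  -  77.07, - 53,  -  11,1/pi,  4/9,sqrt( 5)/5,sqrt( 7),sqrt(10), 75/13, 49/4,12.39,20,90.09 ]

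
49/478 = 49/478 = 0.10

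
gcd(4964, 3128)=68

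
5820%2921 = 2899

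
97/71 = 1+26/71 = 1.37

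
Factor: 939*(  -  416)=-390624 = - 2^5*3^1*13^1*313^1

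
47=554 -507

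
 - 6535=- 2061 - 4474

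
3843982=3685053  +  158929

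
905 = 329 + 576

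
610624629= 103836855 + 506787774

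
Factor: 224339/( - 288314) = -2^( - 1) * 13^ (- 2)*263^1 = - 263/338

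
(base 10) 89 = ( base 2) 1011001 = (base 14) 65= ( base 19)4D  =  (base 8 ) 131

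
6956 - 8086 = - 1130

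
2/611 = 2/611 = 0.00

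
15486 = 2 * 7743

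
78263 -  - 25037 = 103300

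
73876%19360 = 15796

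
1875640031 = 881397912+994242119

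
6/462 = 1/77 = 0.01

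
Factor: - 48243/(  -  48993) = 7^( - 1)*13^1*1237^1*2333^(-1 ) = 16081/16331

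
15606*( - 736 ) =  - 11486016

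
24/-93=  - 8/31  =  -0.26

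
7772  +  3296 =11068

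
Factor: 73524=2^2*3^1*11^1*557^1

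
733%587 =146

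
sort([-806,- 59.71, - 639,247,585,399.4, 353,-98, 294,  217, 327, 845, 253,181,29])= [-806 ,-639,-98, - 59.71, 29, 181 , 217,  247,  253, 294, 327,353,399.4,  585, 845 ] 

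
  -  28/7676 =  - 1 + 1912/1919   =  - 0.00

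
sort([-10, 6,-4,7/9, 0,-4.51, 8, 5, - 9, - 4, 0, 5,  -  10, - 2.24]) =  [-10, - 10,-9,-4.51,-4,  -  4,  -  2.24  ,  0, 0, 7/9, 5,5, 6, 8 ]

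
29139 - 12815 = 16324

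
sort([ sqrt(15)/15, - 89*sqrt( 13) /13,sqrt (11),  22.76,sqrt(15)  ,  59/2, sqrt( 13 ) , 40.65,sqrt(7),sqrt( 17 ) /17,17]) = [ - 89*sqrt ( 13)/13,sqrt(17 )/17,  sqrt ( 15 )/15,sqrt(7 ), sqrt( 11 ),  sqrt(13 ), sqrt( 15 ),17, 22.76, 59/2,40.65 ] 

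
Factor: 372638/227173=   602/367 = 2^1*7^1*43^1*367^(-1 ) 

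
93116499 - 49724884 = 43391615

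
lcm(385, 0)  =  0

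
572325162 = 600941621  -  28616459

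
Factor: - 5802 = -2^1 * 3^1 *967^1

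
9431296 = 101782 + 9329514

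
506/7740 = 253/3870 = 0.07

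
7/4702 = 7/4702 = 0.00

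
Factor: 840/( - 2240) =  - 3/8=- 2^(  -  3)*3^1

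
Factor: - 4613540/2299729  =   - 2^2*5^1*29^( - 1)*389^1 * 593^1 * 79301^ ( - 1)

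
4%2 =0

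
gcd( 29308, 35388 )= 4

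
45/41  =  45/41 = 1.10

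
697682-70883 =626799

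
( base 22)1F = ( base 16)25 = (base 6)101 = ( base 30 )17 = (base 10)37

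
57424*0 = 0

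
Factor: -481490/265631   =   - 890/491 = - 2^1*5^1*89^1*491^ (-1)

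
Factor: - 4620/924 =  - 5^1 = -  5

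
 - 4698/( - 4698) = 1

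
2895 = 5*579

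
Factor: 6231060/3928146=2^1*3^2*5^1*11^1*71^(  -  1 )*1049^1*9221^( - 1 ) = 1038510/654691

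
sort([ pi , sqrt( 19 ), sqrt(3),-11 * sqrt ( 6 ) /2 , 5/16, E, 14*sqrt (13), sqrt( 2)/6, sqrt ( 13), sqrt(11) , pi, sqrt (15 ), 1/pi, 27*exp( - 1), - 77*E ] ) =[ - 77  *E ,  -  11*sqrt ( 6)/2 , sqrt( 2)/6,5/16,1/pi, sqrt(3),E,pi, pi , sqrt (11 ),sqrt( 13 ), sqrt (15 ),  sqrt (19 ), 27*exp ( - 1),14*sqrt( 13 )]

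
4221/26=162+9/26 = 162.35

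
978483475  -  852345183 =126138292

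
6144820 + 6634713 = 12779533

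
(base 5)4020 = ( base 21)136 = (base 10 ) 510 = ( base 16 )1fe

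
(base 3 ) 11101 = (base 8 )166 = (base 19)64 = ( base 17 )6G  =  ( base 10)118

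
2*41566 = 83132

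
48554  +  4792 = 53346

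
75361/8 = 9420  +  1/8 = 9420.12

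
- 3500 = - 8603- - 5103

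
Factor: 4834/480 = 2^(-4 )*3^( - 1) * 5^(-1 ) * 2417^1 = 2417/240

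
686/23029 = 686/23029  =  0.03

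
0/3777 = 0 = 0.00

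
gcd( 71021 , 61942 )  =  1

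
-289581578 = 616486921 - 906068499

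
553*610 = 337330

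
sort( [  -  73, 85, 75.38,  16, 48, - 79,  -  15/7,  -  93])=[ - 93,-79,-73,-15/7,16, 48, 75.38,  85 ] 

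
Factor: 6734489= 47^1*143287^1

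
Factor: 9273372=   2^2*3^1*379^1*2039^1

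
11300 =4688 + 6612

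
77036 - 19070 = 57966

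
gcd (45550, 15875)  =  25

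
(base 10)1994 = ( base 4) 133022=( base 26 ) 2oi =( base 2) 11111001010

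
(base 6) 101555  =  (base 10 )8207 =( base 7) 32633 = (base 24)e5n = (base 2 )10000000001111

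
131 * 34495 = 4518845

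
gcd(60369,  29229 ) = 3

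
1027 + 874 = 1901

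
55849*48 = 2680752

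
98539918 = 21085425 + 77454493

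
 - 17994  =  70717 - 88711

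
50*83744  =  4187200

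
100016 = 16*6251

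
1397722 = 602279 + 795443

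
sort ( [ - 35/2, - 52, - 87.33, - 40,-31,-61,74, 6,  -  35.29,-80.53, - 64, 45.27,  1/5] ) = [ - 87.33, - 80.53, - 64,  -  61, - 52, - 40 , - 35.29, - 31, - 35/2,  1/5, 6, 45.27 , 74 ] 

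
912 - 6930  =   - 6018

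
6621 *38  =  251598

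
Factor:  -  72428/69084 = -3^(  -  2)*101^( - 1)*953^1 =-953/909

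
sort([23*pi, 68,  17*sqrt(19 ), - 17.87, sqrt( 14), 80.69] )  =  [  -  17.87,sqrt(14 ),  68,23 * pi,17 * sqrt (19), 80.69]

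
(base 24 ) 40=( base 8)140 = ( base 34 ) 2s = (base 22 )48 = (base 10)96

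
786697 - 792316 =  -5619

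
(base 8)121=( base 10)81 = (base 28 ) 2P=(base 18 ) 49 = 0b1010001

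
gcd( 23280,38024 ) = 776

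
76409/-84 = -910 + 31/84= -909.63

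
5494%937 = 809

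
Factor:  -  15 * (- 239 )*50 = 2^1* 3^1*5^3*239^1  =  179250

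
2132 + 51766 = 53898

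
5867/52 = 5867/52 = 112.83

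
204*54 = 11016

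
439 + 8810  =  9249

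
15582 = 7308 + 8274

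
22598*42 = 949116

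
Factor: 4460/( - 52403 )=  -  2^2*5^1*13^( - 1)*29^ ( - 1) * 139^( - 1) * 223^1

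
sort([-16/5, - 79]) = [ - 79, - 16/5]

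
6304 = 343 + 5961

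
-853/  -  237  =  3+142/237  =  3.60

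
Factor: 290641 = 13^1*79^1*283^1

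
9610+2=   9612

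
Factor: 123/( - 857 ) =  - 3^1*41^1  *  857^( - 1)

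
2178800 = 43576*50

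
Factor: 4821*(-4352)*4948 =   -  2^10*3^1*17^1 * 1237^1 *1607^1 = - 103813948416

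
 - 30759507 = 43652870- 74412377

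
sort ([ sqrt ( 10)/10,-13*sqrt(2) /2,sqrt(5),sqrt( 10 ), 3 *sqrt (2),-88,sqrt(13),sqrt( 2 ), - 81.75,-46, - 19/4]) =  [ - 88, - 81.75, - 46,-13*sqrt(2)/2,-19/4, sqrt(10 )/10, sqrt ( 2),sqrt(5),sqrt(10) , sqrt ( 13 ), 3*sqrt( 2) ]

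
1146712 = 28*40954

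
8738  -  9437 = -699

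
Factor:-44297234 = - 2^1*227^1*97571^1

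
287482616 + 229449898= 516932514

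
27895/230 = 5579/46  =  121.28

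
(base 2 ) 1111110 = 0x7e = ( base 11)105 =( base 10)126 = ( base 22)5G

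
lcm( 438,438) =438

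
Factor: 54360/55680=453/464  =  2^( - 4)*3^1*29^(-1)*151^1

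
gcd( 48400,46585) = 605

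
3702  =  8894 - 5192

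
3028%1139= 750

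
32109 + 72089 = 104198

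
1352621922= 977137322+375484600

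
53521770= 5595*9566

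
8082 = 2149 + 5933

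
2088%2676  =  2088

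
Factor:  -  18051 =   -  3^1*11^1*547^1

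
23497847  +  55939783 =79437630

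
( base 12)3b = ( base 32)1f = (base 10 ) 47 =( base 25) 1m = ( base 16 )2f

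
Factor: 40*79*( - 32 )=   -  2^8  *  5^1 * 79^1 = - 101120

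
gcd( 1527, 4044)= 3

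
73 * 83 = 6059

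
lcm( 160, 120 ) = 480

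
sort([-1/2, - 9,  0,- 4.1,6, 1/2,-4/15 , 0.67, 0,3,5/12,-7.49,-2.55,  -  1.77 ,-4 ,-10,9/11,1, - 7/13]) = [ - 10, - 9, - 7.49, - 4.1,-4 ,-2.55 , - 1.77,-7/13, - 1/2,-4/15,0,0,5/12,1/2,  0.67,9/11, 1 , 3,  6 ]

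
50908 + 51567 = 102475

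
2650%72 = 58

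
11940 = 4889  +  7051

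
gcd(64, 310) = 2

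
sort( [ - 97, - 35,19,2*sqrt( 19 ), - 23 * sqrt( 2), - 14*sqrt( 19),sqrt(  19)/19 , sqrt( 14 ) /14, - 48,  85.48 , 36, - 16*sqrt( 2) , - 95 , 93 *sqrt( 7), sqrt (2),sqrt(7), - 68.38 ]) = [ - 97, - 95, - 68.38, - 14*sqrt(19), - 48, - 35, - 23*sqrt(2),-16*sqrt( 2 ), sqrt( 19 )/19 , sqrt(14)/14, sqrt( 2 ), sqrt( 7),2*sqrt(19 ) , 19, 36, 85.48, 93*sqrt(7 )]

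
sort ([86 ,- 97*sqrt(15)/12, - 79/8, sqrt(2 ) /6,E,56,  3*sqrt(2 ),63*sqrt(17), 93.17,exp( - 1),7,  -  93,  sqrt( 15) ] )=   [ - 93,- 97*sqrt(15)/12 , - 79/8,sqrt(2) /6,exp(-1), E,sqrt(15 ),  3*sqrt(2), 7, 56 , 86, 93.17,63*sqrt( 17)]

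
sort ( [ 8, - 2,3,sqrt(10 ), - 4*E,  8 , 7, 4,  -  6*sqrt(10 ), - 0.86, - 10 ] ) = [ - 6*sqrt(10 ),-4*E, - 10 , - 2, - 0.86, 3,sqrt( 10 ),4,7, 8, 8 ] 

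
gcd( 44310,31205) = 5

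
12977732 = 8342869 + 4634863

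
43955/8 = 5494 + 3/8 = 5494.38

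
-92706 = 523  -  93229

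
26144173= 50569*517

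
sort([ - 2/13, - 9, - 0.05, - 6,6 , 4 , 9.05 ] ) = [ - 9, - 6, - 2/13 , - 0.05, 4,  6, 9.05] 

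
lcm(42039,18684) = 168156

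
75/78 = 25/26= 0.96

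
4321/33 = 130+31/33 = 130.94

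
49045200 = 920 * 53310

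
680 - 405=275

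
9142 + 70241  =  79383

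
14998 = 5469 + 9529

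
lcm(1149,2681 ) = 8043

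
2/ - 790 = - 1/395 = - 0.00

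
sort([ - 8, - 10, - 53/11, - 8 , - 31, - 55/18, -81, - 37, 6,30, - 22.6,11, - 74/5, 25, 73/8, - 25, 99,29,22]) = [-81,  -  37, - 31, - 25, - 22.6, - 74/5, - 10, - 8, - 8, - 53/11, - 55/18,6,73/8,11,22, 25, 29,  30,  99]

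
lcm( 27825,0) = 0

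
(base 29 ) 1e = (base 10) 43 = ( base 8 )53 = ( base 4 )223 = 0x2B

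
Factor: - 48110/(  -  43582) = 85/77 = 5^1 *7^( - 1)*11^ ( - 1)* 17^1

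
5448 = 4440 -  - 1008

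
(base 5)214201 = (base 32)782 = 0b1110100000010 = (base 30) 87g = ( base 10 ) 7426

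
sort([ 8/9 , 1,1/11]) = [1/11,8/9, 1]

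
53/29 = 53/29 = 1.83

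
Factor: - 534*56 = -29904 =- 2^4*3^1*7^1*89^1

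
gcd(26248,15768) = 8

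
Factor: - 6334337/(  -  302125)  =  5^( - 3)*2281^1 * 2417^(-1)*2777^1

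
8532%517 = 260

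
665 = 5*133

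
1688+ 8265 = 9953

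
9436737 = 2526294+6910443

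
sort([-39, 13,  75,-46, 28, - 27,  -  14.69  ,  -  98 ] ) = [  -  98,  -  46,- 39,-27,-14.69,  13, 28 , 75]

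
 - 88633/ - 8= 88633/8  =  11079.12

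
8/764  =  2/191 = 0.01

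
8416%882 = 478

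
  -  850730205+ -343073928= -1193804133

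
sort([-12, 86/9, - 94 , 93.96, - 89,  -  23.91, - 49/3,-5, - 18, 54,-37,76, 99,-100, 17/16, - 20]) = [ - 100, - 94, - 89 , - 37, - 23.91, - 20,-18, - 49/3 , - 12, - 5, 17/16, 86/9,54, 76, 93.96,99 ] 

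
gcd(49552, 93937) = 1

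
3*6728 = 20184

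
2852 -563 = 2289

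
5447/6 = 907 + 5/6  =  907.83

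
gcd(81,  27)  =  27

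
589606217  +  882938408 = 1472544625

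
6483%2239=2005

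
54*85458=4614732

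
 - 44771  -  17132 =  - 61903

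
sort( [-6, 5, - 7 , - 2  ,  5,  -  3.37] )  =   [ - 7, - 6,  -  3.37,-2,5, 5]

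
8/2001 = 8/2001 = 0.00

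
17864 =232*77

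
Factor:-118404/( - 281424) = 2^( - 2 )*3^1*23^1*41^( - 1 ) = 69/164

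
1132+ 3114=4246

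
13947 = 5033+8914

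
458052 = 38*12054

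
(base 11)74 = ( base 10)81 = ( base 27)30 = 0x51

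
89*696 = 61944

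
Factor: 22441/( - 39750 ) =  - 2^( - 1) * 3^(  -  1)* 5^( - 3)*53^( - 1)*22441^1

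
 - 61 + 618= 557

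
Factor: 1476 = 2^2*3^2* 41^1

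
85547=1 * 85547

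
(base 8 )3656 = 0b11110101110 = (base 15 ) 8B1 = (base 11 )1528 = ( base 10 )1966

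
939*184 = 172776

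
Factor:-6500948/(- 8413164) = 3^( - 2 )*17^( - 1 ) * 31^1*59^ ( - 1)*103^1* 233^ ( - 1)*509^1 = 1625237/2103291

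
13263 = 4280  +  8983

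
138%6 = 0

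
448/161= 64/23= 2.78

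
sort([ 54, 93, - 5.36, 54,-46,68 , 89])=[-46,-5.36,54, 54, 68, 89,93] 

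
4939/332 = 4939/332 =14.88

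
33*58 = 1914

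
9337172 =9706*962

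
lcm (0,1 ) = 0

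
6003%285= 18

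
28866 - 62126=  - 33260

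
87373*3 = 262119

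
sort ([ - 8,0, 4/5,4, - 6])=[  -  8, - 6, 0,4/5, 4] 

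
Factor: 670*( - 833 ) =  - 2^1*5^1*7^2*17^1*67^1= -558110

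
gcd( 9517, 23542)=1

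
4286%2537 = 1749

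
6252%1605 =1437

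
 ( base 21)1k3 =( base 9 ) 1160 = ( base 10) 864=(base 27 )150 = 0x360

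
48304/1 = 48304=48304.00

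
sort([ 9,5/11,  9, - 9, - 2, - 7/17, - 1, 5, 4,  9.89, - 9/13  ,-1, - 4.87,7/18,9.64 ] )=[ - 9, -4.87,-2,-1,-1,-9/13, - 7/17,7/18,5/11,  4  ,  5, 9,9, 9.64,  9.89 ]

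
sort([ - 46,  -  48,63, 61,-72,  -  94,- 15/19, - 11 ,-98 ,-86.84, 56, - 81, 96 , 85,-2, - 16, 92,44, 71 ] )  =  [ - 98,  -  94,  -  86.84, - 81, -72,  -  48,-46,  -  16,  -  11, - 2, - 15/19, 44,  56, 61, 63,  71, 85, 92, 96]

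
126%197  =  126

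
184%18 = 4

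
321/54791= 321/54791= 0.01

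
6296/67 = 93 + 65/67 = 93.97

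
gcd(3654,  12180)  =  1218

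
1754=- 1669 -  - 3423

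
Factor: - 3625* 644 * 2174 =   -  2^3*5^3 * 7^1 * 23^1*29^1*1087^1 = - 5075203000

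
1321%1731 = 1321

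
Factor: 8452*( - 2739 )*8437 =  - 2^2*3^1*11^2 * 13^1*59^1* 83^1*2113^1=- 195316786236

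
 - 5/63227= - 1 + 63222/63227=- 0.00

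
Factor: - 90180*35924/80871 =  - 2^4*3^2 *5^1*167^1 * 1283^1*3851^( - 1) = - 154267920/3851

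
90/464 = 45/232 = 0.19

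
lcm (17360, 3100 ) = 86800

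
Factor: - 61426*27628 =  -1697077528=- 2^3*6907^1 * 30713^1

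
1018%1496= 1018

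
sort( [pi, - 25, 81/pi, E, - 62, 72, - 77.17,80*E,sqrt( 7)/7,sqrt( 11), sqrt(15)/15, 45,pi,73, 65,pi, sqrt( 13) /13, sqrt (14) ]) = [ - 77.17, - 62, - 25,sqrt( 15)/15, sqrt( 13 ) /13,sqrt( 7 ) /7, E, pi, pi, pi , sqrt( 11), sqrt ( 14), 81/pi, 45, 65 , 72,73, 80*E ]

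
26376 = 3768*7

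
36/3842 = 18/1921 = 0.01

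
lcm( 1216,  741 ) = 47424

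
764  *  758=579112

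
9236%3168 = 2900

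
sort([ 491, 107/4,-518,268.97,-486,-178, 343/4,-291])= [-518,-486,-291, - 178, 107/4, 343/4 , 268.97,491]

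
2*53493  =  106986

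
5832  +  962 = 6794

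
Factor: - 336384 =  - 2^9*3^2*73^1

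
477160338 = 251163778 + 225996560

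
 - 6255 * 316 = -1976580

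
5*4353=21765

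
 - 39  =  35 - 74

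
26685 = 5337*5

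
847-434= 413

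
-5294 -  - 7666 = 2372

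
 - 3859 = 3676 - 7535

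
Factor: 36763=97^1*379^1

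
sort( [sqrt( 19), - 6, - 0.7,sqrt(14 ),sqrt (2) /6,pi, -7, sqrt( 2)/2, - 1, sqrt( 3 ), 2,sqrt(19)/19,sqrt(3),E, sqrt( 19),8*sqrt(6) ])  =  [ - 7, - 6, - 1, - 0.7, sqrt(19 ) /19, sqrt(2)/6,sqrt( 2)/2, sqrt(3 ), sqrt(3), 2, E, pi,  sqrt(14), sqrt(19), sqrt(19 ),8 * sqrt(6) ] 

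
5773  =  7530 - 1757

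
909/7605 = 101/845 = 0.12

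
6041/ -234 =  -26 + 43/234= - 25.82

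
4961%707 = 12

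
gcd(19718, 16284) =2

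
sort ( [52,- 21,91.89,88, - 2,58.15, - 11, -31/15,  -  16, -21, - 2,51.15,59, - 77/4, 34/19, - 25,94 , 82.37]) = [ - 25, -21, - 21, - 77/4, - 16, - 11, - 31/15 , - 2, - 2, 34/19, 51.15,52,58.15  ,  59,82.37,88,91.89, 94]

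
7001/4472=1 + 2529/4472   =  1.57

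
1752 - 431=1321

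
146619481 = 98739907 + 47879574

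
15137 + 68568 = 83705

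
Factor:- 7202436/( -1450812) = 11^( - 1 ) * 29^( - 1)*379^ ( - 1)*600203^1 =600203/120901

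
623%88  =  7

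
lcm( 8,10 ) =40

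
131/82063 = 131/82063= 0.00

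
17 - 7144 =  - 7127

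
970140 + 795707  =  1765847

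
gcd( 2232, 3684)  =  12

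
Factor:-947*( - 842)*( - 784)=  - 2^5*7^2*421^1*947^1  =  -625141216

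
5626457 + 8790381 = 14416838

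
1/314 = 1/314= 0.00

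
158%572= 158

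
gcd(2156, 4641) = 7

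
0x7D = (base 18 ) 6H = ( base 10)125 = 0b1111101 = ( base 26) 4L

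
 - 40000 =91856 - 131856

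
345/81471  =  115/27157 = 0.00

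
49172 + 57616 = 106788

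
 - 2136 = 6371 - 8507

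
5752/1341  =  5752/1341= 4.29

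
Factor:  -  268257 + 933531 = 665274 = 2^1*3^1*110879^1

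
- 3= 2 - 5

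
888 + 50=938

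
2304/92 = 25 + 1/23 = 25.04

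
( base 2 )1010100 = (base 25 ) 39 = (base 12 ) 70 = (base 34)2g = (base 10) 84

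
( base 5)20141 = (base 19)3B4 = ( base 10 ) 1296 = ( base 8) 2420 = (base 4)110100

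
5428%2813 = 2615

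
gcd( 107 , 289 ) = 1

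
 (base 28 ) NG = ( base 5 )10120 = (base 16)294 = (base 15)2e0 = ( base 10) 660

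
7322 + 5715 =13037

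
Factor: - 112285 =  - 5^1*17^1 *1321^1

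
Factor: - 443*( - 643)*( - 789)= - 224745861 = - 3^1*263^1*443^1  *  643^1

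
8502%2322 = 1536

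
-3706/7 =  - 530 + 4/7 = -529.43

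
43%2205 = 43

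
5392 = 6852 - 1460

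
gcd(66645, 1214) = 1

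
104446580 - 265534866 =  - 161088286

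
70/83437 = 70/83437=0.00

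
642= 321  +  321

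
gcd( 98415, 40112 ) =1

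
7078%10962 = 7078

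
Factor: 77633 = 29^1*2677^1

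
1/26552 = 1/26552 = 0.00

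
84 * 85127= 7150668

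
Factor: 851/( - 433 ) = -23^1*37^1*433^ (-1 ) 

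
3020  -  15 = 3005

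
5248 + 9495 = 14743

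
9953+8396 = 18349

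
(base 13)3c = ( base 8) 63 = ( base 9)56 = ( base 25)21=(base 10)51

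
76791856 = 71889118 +4902738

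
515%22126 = 515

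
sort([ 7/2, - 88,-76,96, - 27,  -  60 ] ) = [ - 88,-76,-60, - 27  ,  7/2, 96]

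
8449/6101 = 8449/6101 =1.38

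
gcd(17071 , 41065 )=43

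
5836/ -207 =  - 29 + 167/207  =  - 28.19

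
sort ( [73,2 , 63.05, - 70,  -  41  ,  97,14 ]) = [  -  70,-41 , 2, 14, 63.05, 73,97]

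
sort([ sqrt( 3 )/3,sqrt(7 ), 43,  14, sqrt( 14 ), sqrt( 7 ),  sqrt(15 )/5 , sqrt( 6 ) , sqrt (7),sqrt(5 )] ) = [ sqrt ( 3 ) /3, sqrt(15 )/5, sqrt( 5) , sqrt( 6 ),sqrt( 7), sqrt( 7), sqrt(7), sqrt(14 ),14, 43 ] 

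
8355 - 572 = 7783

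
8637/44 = 196+13/44 = 196.30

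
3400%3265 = 135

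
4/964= 1/241= 0.00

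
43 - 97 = -54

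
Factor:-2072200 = -2^3*5^2*13^1*797^1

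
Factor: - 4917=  - 3^1*11^1*149^1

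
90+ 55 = 145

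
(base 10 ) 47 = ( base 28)1J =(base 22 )23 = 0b101111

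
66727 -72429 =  - 5702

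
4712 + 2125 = 6837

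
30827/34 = 906  +  23/34 = 906.68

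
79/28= 79/28 = 2.82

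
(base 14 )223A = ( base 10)5932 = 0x172C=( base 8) 13454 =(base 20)egc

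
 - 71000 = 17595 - 88595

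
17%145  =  17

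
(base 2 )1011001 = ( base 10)89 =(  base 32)2P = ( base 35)2J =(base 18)4h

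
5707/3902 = 1 + 1805/3902 = 1.46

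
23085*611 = 14104935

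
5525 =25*221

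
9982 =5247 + 4735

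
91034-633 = 90401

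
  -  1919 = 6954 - 8873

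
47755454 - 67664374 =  - 19908920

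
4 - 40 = - 36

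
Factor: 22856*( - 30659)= - 2^3*23^1*31^1*43^1*2857^1=- 700742104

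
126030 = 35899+90131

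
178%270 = 178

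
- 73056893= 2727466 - 75784359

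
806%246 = 68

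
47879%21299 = 5281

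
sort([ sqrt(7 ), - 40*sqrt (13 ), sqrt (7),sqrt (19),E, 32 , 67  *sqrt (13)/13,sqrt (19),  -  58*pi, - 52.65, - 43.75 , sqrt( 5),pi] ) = [ - 58*pi,  -  40*sqrt(13), - 52.65,-43.75,sqrt (5),sqrt ( 7), sqrt( 7),E, pi, sqrt(19 ),sqrt(19),67* sqrt( 13)/13, 32 ]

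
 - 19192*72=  - 1381824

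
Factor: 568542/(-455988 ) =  - 2^( - 1 )*79^(-1)*197^1 = -197/158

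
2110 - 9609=  -  7499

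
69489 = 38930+30559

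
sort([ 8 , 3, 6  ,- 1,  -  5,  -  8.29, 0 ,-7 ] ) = [ - 8.29,-7, - 5, - 1, 0,3, 6,8]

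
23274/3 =7758 = 7758.00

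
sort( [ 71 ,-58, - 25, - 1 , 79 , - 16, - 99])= [ - 99,-58,- 25, - 16, - 1, 71,79]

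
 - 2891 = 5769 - 8660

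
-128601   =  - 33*3897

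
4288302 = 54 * 79413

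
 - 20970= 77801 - 98771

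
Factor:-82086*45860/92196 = -2^1 *3^(-1)*5^1*  13^( -1) *197^(  -  1)*2293^1*13681^1 =-313705330/7683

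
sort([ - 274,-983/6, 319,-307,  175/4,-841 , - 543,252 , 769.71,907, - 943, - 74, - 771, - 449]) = [ - 943 ,- 841, - 771, - 543 , - 449, - 307, -274,-983/6, - 74,175/4,252, 319, 769.71, 907]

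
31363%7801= 159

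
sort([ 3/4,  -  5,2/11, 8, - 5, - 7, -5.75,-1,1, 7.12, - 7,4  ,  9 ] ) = [  -  7, - 7, - 5.75, - 5, - 5, - 1, 2/11 , 3/4,  1,4,  7.12, 8,9 ]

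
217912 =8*27239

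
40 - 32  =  8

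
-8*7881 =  - 63048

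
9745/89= 109 + 44/89 = 109.49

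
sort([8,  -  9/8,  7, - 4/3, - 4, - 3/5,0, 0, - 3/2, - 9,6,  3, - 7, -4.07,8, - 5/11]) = [ - 9,-7, - 4.07, - 4 ,-3/2, - 4/3,-9/8 ,-3/5, - 5/11, 0 , 0,  3,6,7,8, 8]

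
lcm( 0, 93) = 0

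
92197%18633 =17665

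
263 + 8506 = 8769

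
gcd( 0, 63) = 63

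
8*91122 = 728976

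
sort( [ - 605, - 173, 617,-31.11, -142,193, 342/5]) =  [ - 605 , - 173, - 142, - 31.11, 342/5,193, 617]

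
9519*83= 790077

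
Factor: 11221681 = 1607^1* 6983^1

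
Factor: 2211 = 3^1 * 11^1 * 67^1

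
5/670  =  1/134 = 0.01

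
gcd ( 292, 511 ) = 73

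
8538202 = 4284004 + 4254198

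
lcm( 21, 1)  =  21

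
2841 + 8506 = 11347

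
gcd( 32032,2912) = 2912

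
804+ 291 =1095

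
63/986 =63/986 = 0.06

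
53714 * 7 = 375998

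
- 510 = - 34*15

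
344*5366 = 1845904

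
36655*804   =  29470620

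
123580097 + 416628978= 540209075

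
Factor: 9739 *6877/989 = 2911961/43 = 13^1*23^1*43^(-1)*9739^1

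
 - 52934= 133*(  -  398) 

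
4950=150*33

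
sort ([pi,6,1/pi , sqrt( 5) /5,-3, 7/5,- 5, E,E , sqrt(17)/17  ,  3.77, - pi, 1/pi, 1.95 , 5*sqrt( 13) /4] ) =[ - 5 , - pi, - 3, sqrt( 17)/17, 1/pi , 1/pi, sqrt(5 ) /5, 7/5, 1.95, E,E,pi, 3.77, 5*sqrt(13)/4, 6 ] 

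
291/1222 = 291/1222= 0.24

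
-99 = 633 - 732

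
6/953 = 6/953 =0.01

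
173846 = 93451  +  80395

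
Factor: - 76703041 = -97^1*790753^1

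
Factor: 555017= 41^1*13537^1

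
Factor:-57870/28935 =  - 2 = -2^1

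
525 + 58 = 583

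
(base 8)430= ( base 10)280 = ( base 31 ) 91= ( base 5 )2110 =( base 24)BG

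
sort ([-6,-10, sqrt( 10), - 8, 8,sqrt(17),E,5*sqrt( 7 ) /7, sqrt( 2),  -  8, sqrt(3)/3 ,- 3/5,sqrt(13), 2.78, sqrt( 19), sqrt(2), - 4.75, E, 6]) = [ - 10, - 8, - 8,- 6,  -  4.75, - 3/5, sqrt( 3) /3,sqrt( 2), sqrt( 2),5*sqrt( 7 ) /7, E, E,2.78,sqrt( 10 ), sqrt ( 13 ), sqrt( 17), sqrt(19), 6, 8]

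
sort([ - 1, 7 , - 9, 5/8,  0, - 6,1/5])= [ - 9, - 6,  -  1, 0, 1/5, 5/8 , 7] 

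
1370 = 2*685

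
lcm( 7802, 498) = 23406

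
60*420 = 25200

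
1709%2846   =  1709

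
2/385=2/385 = 0.01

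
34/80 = 17/40 = 0.42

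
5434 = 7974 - 2540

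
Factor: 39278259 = 3^2*109^1*40039^1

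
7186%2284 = 334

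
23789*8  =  190312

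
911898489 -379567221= 532331268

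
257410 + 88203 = 345613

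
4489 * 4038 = 18126582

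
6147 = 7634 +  -1487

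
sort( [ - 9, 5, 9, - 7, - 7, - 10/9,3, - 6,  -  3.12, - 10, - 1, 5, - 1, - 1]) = [ - 10, - 9, - 7, - 7, - 6, - 3.12, - 10/9, - 1, - 1, - 1, 3, 5, 5, 9 ]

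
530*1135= 601550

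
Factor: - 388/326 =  - 2^1*97^1 *163^( - 1 )=- 194/163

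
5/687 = 5/687  =  0.01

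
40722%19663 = 1396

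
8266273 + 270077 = 8536350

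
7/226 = 7/226 = 0.03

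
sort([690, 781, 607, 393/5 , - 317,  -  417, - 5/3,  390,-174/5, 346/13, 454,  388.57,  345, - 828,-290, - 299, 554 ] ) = [ - 828, - 417,-317,  -  299, - 290, - 174/5, - 5/3 , 346/13 , 393/5,345, 388.57, 390,454, 554 , 607, 690, 781 ] 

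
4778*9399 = 44908422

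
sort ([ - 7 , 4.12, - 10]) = [ - 10, -7,  4.12]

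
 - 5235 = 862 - 6097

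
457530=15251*30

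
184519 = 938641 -754122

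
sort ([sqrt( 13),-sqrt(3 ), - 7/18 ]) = [ - sqrt( 3 ),- 7/18, sqrt(13)]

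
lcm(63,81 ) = 567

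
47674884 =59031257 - 11356373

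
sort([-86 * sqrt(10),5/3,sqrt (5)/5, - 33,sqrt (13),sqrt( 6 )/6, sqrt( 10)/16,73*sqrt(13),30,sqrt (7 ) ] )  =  [ - 86*sqrt(10), - 33, sqrt ( 10)/16,sqrt(6)/6,sqrt (5)/5,5/3, sqrt(7),sqrt(13),30 , 73*sqrt ( 13) ]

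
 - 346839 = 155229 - 502068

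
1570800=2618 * 600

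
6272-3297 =2975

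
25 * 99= 2475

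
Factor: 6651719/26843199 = 3^( - 1 )*59^1*173^(  -  1)*51721^(-1) * 112741^1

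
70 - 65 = 5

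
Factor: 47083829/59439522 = 2^( - 1 )*3^( - 1)*13^1*17^1*23^1 * 59^1 * 157^1 * 1553^( - 1 )*6379^( - 1)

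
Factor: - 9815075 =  - 5^2*419^1 *937^1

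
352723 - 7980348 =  - 7627625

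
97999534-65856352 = 32143182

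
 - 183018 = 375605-558623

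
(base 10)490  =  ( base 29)gq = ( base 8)752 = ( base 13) 2B9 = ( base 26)im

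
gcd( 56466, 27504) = 18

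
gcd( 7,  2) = 1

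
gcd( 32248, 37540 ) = 4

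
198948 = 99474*2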